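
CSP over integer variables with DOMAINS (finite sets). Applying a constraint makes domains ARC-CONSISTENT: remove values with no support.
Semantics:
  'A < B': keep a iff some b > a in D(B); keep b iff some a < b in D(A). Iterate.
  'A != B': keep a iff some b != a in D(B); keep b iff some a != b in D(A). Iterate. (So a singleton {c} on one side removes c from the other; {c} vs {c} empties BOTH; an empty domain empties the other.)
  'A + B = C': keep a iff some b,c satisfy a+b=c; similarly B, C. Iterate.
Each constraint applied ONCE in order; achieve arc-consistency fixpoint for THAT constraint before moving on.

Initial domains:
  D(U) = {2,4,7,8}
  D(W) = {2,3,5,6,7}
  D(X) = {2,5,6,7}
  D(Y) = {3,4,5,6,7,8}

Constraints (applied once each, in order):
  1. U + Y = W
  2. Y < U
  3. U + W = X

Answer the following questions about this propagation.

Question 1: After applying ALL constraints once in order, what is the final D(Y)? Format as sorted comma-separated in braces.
Answer: {3}

Derivation:
Constraint 1 (U + Y = W) on D(U)={2,4,7,8} D(Y)={3,4,5,6,7,8} D(W)={2,3,5,6,7}: U {2,4,7,8}->{2,4}; Y {3,4,5,6,7,8}->{3,4,5}; W {2,3,5,6,7}->{5,6,7}
Constraint 2 (Y < U) on D(Y)={3,4,5} D(U)={2,4}: Y {3,4,5}->{3}; U {2,4}->{4}
Constraint 3 (U + W = X) on D(U)={4} D(W)={5,6,7} D(X)={2,5,6,7}: U {4}->{}; W {5,6,7}->{}; X {2,5,6,7}->{}
So after all 3 constraints: D(Y) = {3}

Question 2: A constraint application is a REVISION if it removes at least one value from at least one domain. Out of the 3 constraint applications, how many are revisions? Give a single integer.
Constraint 1 (U + Y = W) on D(U)={2,4,7,8} D(Y)={3,4,5,6,7,8} D(W)={2,3,5,6,7}: U {2,4,7,8}->{2,4}; Y {3,4,5,6,7,8}->{3,4,5}; W {2,3,5,6,7}->{5,6,7} => REVISION
Constraint 2 (Y < U) on D(Y)={3,4,5} D(U)={2,4}: Y {3,4,5}->{3}; U {2,4}->{4} => REVISION
Constraint 3 (U + W = X) on D(U)={4} D(W)={5,6,7} D(X)={2,5,6,7}: U {4}->{}; W {5,6,7}->{}; X {2,5,6,7}->{} => REVISION
Total revisions = 3

Answer: 3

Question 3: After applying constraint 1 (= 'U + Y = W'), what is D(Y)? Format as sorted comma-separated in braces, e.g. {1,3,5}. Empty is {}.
Answer: {3,4,5}

Derivation:
Constraint 1 (U + Y = W) on D(U)={2,4,7,8} D(Y)={3,4,5,6,7,8} D(W)={2,3,5,6,7}: U {2,4,7,8}->{2,4}; Y {3,4,5,6,7,8}->{3,4,5}; W {2,3,5,6,7}->{5,6,7}
So after constraint 1: D(Y) = {3,4,5}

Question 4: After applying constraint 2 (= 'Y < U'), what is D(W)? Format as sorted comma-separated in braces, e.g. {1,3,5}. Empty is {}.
Constraint 1 (U + Y = W) on D(U)={2,4,7,8} D(Y)={3,4,5,6,7,8} D(W)={2,3,5,6,7}: U {2,4,7,8}->{2,4}; Y {3,4,5,6,7,8}->{3,4,5}; W {2,3,5,6,7}->{5,6,7}
Constraint 2 (Y < U) on D(Y)={3,4,5} D(U)={2,4}: Y {3,4,5}->{3}; U {2,4}->{4}
So after constraint 2: D(W) = {5,6,7}

Answer: {5,6,7}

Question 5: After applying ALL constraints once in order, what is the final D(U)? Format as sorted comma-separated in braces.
Constraint 1 (U + Y = W) on D(U)={2,4,7,8} D(Y)={3,4,5,6,7,8} D(W)={2,3,5,6,7}: U {2,4,7,8}->{2,4}; Y {3,4,5,6,7,8}->{3,4,5}; W {2,3,5,6,7}->{5,6,7}
Constraint 2 (Y < U) on D(Y)={3,4,5} D(U)={2,4}: Y {3,4,5}->{3}; U {2,4}->{4}
Constraint 3 (U + W = X) on D(U)={4} D(W)={5,6,7} D(X)={2,5,6,7}: U {4}->{}; W {5,6,7}->{}; X {2,5,6,7}->{}
So after all 3 constraints: D(U) = {}

Answer: {}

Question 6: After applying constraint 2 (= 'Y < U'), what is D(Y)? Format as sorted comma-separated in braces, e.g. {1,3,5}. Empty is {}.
Answer: {3}

Derivation:
Constraint 1 (U + Y = W) on D(U)={2,4,7,8} D(Y)={3,4,5,6,7,8} D(W)={2,3,5,6,7}: U {2,4,7,8}->{2,4}; Y {3,4,5,6,7,8}->{3,4,5}; W {2,3,5,6,7}->{5,6,7}
Constraint 2 (Y < U) on D(Y)={3,4,5} D(U)={2,4}: Y {3,4,5}->{3}; U {2,4}->{4}
So after constraint 2: D(Y) = {3}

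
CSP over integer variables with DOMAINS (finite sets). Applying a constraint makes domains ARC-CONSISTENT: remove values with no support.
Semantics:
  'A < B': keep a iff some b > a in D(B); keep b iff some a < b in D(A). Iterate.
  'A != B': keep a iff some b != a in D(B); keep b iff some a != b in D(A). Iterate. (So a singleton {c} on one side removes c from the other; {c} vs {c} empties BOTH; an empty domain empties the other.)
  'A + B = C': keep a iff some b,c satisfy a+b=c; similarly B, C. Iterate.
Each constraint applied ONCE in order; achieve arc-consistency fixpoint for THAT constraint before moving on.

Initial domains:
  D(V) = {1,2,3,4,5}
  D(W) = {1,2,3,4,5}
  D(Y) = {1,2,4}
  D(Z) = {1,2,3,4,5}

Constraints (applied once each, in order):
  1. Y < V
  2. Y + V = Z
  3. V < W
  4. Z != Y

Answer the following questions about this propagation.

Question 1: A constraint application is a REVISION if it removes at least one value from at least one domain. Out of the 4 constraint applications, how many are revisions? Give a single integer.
Constraint 1 (Y < V) on D(Y)={1,2,4} D(V)={1,2,3,4,5}: V {1,2,3,4,5}->{2,3,4,5} => REVISION
Constraint 2 (Y + V = Z) on D(Y)={1,2,4} D(V)={2,3,4,5} D(Z)={1,2,3,4,5}: Y {1,2,4}->{1,2}; V {2,3,4,5}->{2,3,4}; Z {1,2,3,4,5}->{3,4,5} => REVISION
Constraint 3 (V < W) on D(V)={2,3,4} D(W)={1,2,3,4,5}: W {1,2,3,4,5}->{3,4,5} => REVISION
Constraint 4 (Z != Y) on D(Z)={3,4,5} D(Y)={1,2}: no change => not a revision
Total revisions = 3

Answer: 3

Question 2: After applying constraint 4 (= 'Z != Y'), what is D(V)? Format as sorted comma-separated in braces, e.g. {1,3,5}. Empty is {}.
Answer: {2,3,4}

Derivation:
Constraint 1 (Y < V) on D(Y)={1,2,4} D(V)={1,2,3,4,5}: V {1,2,3,4,5}->{2,3,4,5}
Constraint 2 (Y + V = Z) on D(Y)={1,2,4} D(V)={2,3,4,5} D(Z)={1,2,3,4,5}: Y {1,2,4}->{1,2}; V {2,3,4,5}->{2,3,4}; Z {1,2,3,4,5}->{3,4,5}
Constraint 3 (V < W) on D(V)={2,3,4} D(W)={1,2,3,4,5}: W {1,2,3,4,5}->{3,4,5}
Constraint 4 (Z != Y) on D(Z)={3,4,5} D(Y)={1,2}: no change
So after constraint 4: D(V) = {2,3,4}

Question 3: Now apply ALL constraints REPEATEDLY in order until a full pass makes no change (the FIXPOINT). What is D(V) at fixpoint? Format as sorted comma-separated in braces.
Answer: {2,3,4}

Derivation:
pass 0 (initial): D(V)={1,2,3,4,5}
pass 1: V {1,2,3,4,5}->{2,3,4}; W {1,2,3,4,5}->{3,4,5}; Y {1,2,4}->{1,2}; Z {1,2,3,4,5}->{3,4,5}
pass 2: no change
Fixpoint after 2 passes: D(V) = {2,3,4}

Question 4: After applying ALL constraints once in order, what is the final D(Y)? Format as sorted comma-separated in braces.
Answer: {1,2}

Derivation:
Constraint 1 (Y < V) on D(Y)={1,2,4} D(V)={1,2,3,4,5}: V {1,2,3,4,5}->{2,3,4,5}
Constraint 2 (Y + V = Z) on D(Y)={1,2,4} D(V)={2,3,4,5} D(Z)={1,2,3,4,5}: Y {1,2,4}->{1,2}; V {2,3,4,5}->{2,3,4}; Z {1,2,3,4,5}->{3,4,5}
Constraint 3 (V < W) on D(V)={2,3,4} D(W)={1,2,3,4,5}: W {1,2,3,4,5}->{3,4,5}
Constraint 4 (Z != Y) on D(Z)={3,4,5} D(Y)={1,2}: no change
So after all 4 constraints: D(Y) = {1,2}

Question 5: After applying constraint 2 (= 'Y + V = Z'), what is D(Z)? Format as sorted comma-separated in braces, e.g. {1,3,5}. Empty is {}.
Constraint 1 (Y < V) on D(Y)={1,2,4} D(V)={1,2,3,4,5}: V {1,2,3,4,5}->{2,3,4,5}
Constraint 2 (Y + V = Z) on D(Y)={1,2,4} D(V)={2,3,4,5} D(Z)={1,2,3,4,5}: Y {1,2,4}->{1,2}; V {2,3,4,5}->{2,3,4}; Z {1,2,3,4,5}->{3,4,5}
So after constraint 2: D(Z) = {3,4,5}

Answer: {3,4,5}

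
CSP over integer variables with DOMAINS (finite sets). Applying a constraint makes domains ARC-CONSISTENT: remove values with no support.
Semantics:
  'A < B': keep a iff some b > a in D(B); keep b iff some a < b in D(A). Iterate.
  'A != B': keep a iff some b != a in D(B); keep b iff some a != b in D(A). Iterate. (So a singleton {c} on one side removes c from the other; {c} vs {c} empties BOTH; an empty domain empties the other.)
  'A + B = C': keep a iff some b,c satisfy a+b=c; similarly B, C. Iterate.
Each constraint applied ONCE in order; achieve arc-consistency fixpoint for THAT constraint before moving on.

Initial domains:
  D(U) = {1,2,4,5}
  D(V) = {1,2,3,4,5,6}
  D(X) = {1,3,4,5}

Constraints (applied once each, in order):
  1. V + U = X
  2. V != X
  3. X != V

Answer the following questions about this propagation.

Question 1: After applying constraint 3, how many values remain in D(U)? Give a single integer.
Constraint 1 (V + U = X) on D(V)={1,2,3,4,5,6} D(U)={1,2,4,5} D(X)={1,3,4,5}: V {1,2,3,4,5,6}->{1,2,3,4}; U {1,2,4,5}->{1,2,4}; X {1,3,4,5}->{3,4,5}
Constraint 2 (V != X) on D(V)={1,2,3,4} D(X)={3,4,5}: no change
Constraint 3 (X != V) on D(X)={3,4,5} D(V)={1,2,3,4}: no change
So after constraint 3: D(U)={1,2,4}, size = 3

Answer: 3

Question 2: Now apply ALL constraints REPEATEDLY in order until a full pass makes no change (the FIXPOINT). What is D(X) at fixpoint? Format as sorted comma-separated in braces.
pass 0 (initial): D(X)={1,3,4,5}
pass 1: U {1,2,4,5}->{1,2,4}; V {1,2,3,4,5,6}->{1,2,3,4}; X {1,3,4,5}->{3,4,5}
pass 2: no change
Fixpoint after 2 passes: D(X) = {3,4,5}

Answer: {3,4,5}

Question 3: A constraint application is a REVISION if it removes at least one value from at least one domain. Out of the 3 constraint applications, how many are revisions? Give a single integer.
Answer: 1

Derivation:
Constraint 1 (V + U = X) on D(V)={1,2,3,4,5,6} D(U)={1,2,4,5} D(X)={1,3,4,5}: V {1,2,3,4,5,6}->{1,2,3,4}; U {1,2,4,5}->{1,2,4}; X {1,3,4,5}->{3,4,5} => REVISION
Constraint 2 (V != X) on D(V)={1,2,3,4} D(X)={3,4,5}: no change => not a revision
Constraint 3 (X != V) on D(X)={3,4,5} D(V)={1,2,3,4}: no change => not a revision
Total revisions = 1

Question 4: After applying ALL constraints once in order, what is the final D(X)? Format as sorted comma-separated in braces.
Answer: {3,4,5}

Derivation:
Constraint 1 (V + U = X) on D(V)={1,2,3,4,5,6} D(U)={1,2,4,5} D(X)={1,3,4,5}: V {1,2,3,4,5,6}->{1,2,3,4}; U {1,2,4,5}->{1,2,4}; X {1,3,4,5}->{3,4,5}
Constraint 2 (V != X) on D(V)={1,2,3,4} D(X)={3,4,5}: no change
Constraint 3 (X != V) on D(X)={3,4,5} D(V)={1,2,3,4}: no change
So after all 3 constraints: D(X) = {3,4,5}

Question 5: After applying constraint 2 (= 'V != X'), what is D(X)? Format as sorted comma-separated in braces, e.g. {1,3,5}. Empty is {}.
Answer: {3,4,5}

Derivation:
Constraint 1 (V + U = X) on D(V)={1,2,3,4,5,6} D(U)={1,2,4,5} D(X)={1,3,4,5}: V {1,2,3,4,5,6}->{1,2,3,4}; U {1,2,4,5}->{1,2,4}; X {1,3,4,5}->{3,4,5}
Constraint 2 (V != X) on D(V)={1,2,3,4} D(X)={3,4,5}: no change
So after constraint 2: D(X) = {3,4,5}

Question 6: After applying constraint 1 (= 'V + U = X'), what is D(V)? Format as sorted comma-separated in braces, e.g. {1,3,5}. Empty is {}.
Constraint 1 (V + U = X) on D(V)={1,2,3,4,5,6} D(U)={1,2,4,5} D(X)={1,3,4,5}: V {1,2,3,4,5,6}->{1,2,3,4}; U {1,2,4,5}->{1,2,4}; X {1,3,4,5}->{3,4,5}
So after constraint 1: D(V) = {1,2,3,4}

Answer: {1,2,3,4}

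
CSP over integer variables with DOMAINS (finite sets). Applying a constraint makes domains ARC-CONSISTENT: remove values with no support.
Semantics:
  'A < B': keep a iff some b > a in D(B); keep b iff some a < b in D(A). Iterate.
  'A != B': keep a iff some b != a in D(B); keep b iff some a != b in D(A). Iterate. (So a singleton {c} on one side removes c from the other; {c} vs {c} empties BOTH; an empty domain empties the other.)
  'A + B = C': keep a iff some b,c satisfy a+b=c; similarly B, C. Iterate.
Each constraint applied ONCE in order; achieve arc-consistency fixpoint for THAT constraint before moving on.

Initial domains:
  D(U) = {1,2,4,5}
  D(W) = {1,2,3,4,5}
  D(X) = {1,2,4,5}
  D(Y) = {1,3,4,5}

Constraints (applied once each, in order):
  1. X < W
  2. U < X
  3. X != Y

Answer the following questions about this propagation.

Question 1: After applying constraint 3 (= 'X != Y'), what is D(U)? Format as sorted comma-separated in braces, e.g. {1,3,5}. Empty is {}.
Constraint 1 (X < W) on D(X)={1,2,4,5} D(W)={1,2,3,4,5}: X {1,2,4,5}->{1,2,4}; W {1,2,3,4,5}->{2,3,4,5}
Constraint 2 (U < X) on D(U)={1,2,4,5} D(X)={1,2,4}: U {1,2,4,5}->{1,2}; X {1,2,4}->{2,4}
Constraint 3 (X != Y) on D(X)={2,4} D(Y)={1,3,4,5}: no change
So after constraint 3: D(U) = {1,2}

Answer: {1,2}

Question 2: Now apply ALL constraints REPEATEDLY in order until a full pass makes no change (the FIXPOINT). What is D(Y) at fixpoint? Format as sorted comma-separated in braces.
Answer: {1,3,4,5}

Derivation:
pass 0 (initial): D(Y)={1,3,4,5}
pass 1: U {1,2,4,5}->{1,2}; W {1,2,3,4,5}->{2,3,4,5}; X {1,2,4,5}->{2,4}
pass 2: W {2,3,4,5}->{3,4,5}
pass 3: no change
Fixpoint after 3 passes: D(Y) = {1,3,4,5}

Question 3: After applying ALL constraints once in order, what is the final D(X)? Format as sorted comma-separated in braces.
Answer: {2,4}

Derivation:
Constraint 1 (X < W) on D(X)={1,2,4,5} D(W)={1,2,3,4,5}: X {1,2,4,5}->{1,2,4}; W {1,2,3,4,5}->{2,3,4,5}
Constraint 2 (U < X) on D(U)={1,2,4,5} D(X)={1,2,4}: U {1,2,4,5}->{1,2}; X {1,2,4}->{2,4}
Constraint 3 (X != Y) on D(X)={2,4} D(Y)={1,3,4,5}: no change
So after all 3 constraints: D(X) = {2,4}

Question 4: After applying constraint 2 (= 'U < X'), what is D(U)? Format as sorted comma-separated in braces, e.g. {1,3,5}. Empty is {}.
Answer: {1,2}

Derivation:
Constraint 1 (X < W) on D(X)={1,2,4,5} D(W)={1,2,3,4,5}: X {1,2,4,5}->{1,2,4}; W {1,2,3,4,5}->{2,3,4,5}
Constraint 2 (U < X) on D(U)={1,2,4,5} D(X)={1,2,4}: U {1,2,4,5}->{1,2}; X {1,2,4}->{2,4}
So after constraint 2: D(U) = {1,2}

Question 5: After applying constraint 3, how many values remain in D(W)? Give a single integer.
Answer: 4

Derivation:
Constraint 1 (X < W) on D(X)={1,2,4,5} D(W)={1,2,3,4,5}: X {1,2,4,5}->{1,2,4}; W {1,2,3,4,5}->{2,3,4,5}
Constraint 2 (U < X) on D(U)={1,2,4,5} D(X)={1,2,4}: U {1,2,4,5}->{1,2}; X {1,2,4}->{2,4}
Constraint 3 (X != Y) on D(X)={2,4} D(Y)={1,3,4,5}: no change
So after constraint 3: D(W)={2,3,4,5}, size = 4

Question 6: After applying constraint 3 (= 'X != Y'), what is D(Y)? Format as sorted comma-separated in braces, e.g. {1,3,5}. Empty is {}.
Answer: {1,3,4,5}

Derivation:
Constraint 1 (X < W) on D(X)={1,2,4,5} D(W)={1,2,3,4,5}: X {1,2,4,5}->{1,2,4}; W {1,2,3,4,5}->{2,3,4,5}
Constraint 2 (U < X) on D(U)={1,2,4,5} D(X)={1,2,4}: U {1,2,4,5}->{1,2}; X {1,2,4}->{2,4}
Constraint 3 (X != Y) on D(X)={2,4} D(Y)={1,3,4,5}: no change
So after constraint 3: D(Y) = {1,3,4,5}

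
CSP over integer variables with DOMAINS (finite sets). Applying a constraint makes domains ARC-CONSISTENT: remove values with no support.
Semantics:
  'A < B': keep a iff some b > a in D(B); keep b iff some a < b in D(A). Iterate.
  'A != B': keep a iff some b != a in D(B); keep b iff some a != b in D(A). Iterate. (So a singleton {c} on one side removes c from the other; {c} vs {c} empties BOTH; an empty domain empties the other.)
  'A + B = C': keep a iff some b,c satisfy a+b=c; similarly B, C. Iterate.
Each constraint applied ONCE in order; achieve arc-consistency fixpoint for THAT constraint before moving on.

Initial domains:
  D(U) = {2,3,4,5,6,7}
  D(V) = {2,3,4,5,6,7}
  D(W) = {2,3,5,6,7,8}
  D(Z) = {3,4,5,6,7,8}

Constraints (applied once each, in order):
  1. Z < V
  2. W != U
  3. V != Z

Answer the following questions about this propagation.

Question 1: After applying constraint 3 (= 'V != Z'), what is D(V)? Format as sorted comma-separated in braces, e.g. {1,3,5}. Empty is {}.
Answer: {4,5,6,7}

Derivation:
Constraint 1 (Z < V) on D(Z)={3,4,5,6,7,8} D(V)={2,3,4,5,6,7}: Z {3,4,5,6,7,8}->{3,4,5,6}; V {2,3,4,5,6,7}->{4,5,6,7}
Constraint 2 (W != U) on D(W)={2,3,5,6,7,8} D(U)={2,3,4,5,6,7}: no change
Constraint 3 (V != Z) on D(V)={4,5,6,7} D(Z)={3,4,5,6}: no change
So after constraint 3: D(V) = {4,5,6,7}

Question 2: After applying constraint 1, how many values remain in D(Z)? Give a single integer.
Answer: 4

Derivation:
Constraint 1 (Z < V) on D(Z)={3,4,5,6,7,8} D(V)={2,3,4,5,6,7}: Z {3,4,5,6,7,8}->{3,4,5,6}; V {2,3,4,5,6,7}->{4,5,6,7}
So after constraint 1: D(Z)={3,4,5,6}, size = 4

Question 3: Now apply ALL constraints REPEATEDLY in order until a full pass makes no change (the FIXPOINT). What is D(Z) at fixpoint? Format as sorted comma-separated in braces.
Answer: {3,4,5,6}

Derivation:
pass 0 (initial): D(Z)={3,4,5,6,7,8}
pass 1: V {2,3,4,5,6,7}->{4,5,6,7}; Z {3,4,5,6,7,8}->{3,4,5,6}
pass 2: no change
Fixpoint after 2 passes: D(Z) = {3,4,5,6}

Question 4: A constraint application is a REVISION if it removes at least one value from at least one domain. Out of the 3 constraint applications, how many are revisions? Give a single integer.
Constraint 1 (Z < V) on D(Z)={3,4,5,6,7,8} D(V)={2,3,4,5,6,7}: Z {3,4,5,6,7,8}->{3,4,5,6}; V {2,3,4,5,6,7}->{4,5,6,7} => REVISION
Constraint 2 (W != U) on D(W)={2,3,5,6,7,8} D(U)={2,3,4,5,6,7}: no change => not a revision
Constraint 3 (V != Z) on D(V)={4,5,6,7} D(Z)={3,4,5,6}: no change => not a revision
Total revisions = 1

Answer: 1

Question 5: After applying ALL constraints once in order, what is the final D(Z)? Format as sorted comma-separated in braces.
Answer: {3,4,5,6}

Derivation:
Constraint 1 (Z < V) on D(Z)={3,4,5,6,7,8} D(V)={2,3,4,5,6,7}: Z {3,4,5,6,7,8}->{3,4,5,6}; V {2,3,4,5,6,7}->{4,5,6,7}
Constraint 2 (W != U) on D(W)={2,3,5,6,7,8} D(U)={2,3,4,5,6,7}: no change
Constraint 3 (V != Z) on D(V)={4,5,6,7} D(Z)={3,4,5,6}: no change
So after all 3 constraints: D(Z) = {3,4,5,6}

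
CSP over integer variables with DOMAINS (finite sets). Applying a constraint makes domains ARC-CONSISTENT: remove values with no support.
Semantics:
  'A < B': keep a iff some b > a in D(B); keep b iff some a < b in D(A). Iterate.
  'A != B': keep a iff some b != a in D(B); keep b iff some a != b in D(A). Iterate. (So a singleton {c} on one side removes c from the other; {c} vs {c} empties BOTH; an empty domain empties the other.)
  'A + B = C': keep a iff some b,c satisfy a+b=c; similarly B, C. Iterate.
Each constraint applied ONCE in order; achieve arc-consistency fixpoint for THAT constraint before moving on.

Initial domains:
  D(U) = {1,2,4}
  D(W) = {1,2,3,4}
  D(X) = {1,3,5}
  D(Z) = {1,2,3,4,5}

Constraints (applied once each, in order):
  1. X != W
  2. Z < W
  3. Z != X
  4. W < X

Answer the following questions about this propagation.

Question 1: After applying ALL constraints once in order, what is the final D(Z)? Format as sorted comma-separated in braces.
Constraint 1 (X != W) on D(X)={1,3,5} D(W)={1,2,3,4}: no change
Constraint 2 (Z < W) on D(Z)={1,2,3,4,5} D(W)={1,2,3,4}: Z {1,2,3,4,5}->{1,2,3}; W {1,2,3,4}->{2,3,4}
Constraint 3 (Z != X) on D(Z)={1,2,3} D(X)={1,3,5}: no change
Constraint 4 (W < X) on D(W)={2,3,4} D(X)={1,3,5}: X {1,3,5}->{3,5}
So after all 4 constraints: D(Z) = {1,2,3}

Answer: {1,2,3}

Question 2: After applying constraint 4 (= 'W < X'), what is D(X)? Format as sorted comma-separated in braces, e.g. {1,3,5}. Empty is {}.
Answer: {3,5}

Derivation:
Constraint 1 (X != W) on D(X)={1,3,5} D(W)={1,2,3,4}: no change
Constraint 2 (Z < W) on D(Z)={1,2,3,4,5} D(W)={1,2,3,4}: Z {1,2,3,4,5}->{1,2,3}; W {1,2,3,4}->{2,3,4}
Constraint 3 (Z != X) on D(Z)={1,2,3} D(X)={1,3,5}: no change
Constraint 4 (W < X) on D(W)={2,3,4} D(X)={1,3,5}: X {1,3,5}->{3,5}
So after constraint 4: D(X) = {3,5}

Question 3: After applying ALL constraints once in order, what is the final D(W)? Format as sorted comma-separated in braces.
Answer: {2,3,4}

Derivation:
Constraint 1 (X != W) on D(X)={1,3,5} D(W)={1,2,3,4}: no change
Constraint 2 (Z < W) on D(Z)={1,2,3,4,5} D(W)={1,2,3,4}: Z {1,2,3,4,5}->{1,2,3}; W {1,2,3,4}->{2,3,4}
Constraint 3 (Z != X) on D(Z)={1,2,3} D(X)={1,3,5}: no change
Constraint 4 (W < X) on D(W)={2,3,4} D(X)={1,3,5}: X {1,3,5}->{3,5}
So after all 4 constraints: D(W) = {2,3,4}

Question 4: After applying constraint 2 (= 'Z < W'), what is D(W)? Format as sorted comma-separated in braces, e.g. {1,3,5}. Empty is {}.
Answer: {2,3,4}

Derivation:
Constraint 1 (X != W) on D(X)={1,3,5} D(W)={1,2,3,4}: no change
Constraint 2 (Z < W) on D(Z)={1,2,3,4,5} D(W)={1,2,3,4}: Z {1,2,3,4,5}->{1,2,3}; W {1,2,3,4}->{2,3,4}
So after constraint 2: D(W) = {2,3,4}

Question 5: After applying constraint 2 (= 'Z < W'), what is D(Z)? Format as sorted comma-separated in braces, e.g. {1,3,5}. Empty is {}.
Constraint 1 (X != W) on D(X)={1,3,5} D(W)={1,2,3,4}: no change
Constraint 2 (Z < W) on D(Z)={1,2,3,4,5} D(W)={1,2,3,4}: Z {1,2,3,4,5}->{1,2,3}; W {1,2,3,4}->{2,3,4}
So after constraint 2: D(Z) = {1,2,3}

Answer: {1,2,3}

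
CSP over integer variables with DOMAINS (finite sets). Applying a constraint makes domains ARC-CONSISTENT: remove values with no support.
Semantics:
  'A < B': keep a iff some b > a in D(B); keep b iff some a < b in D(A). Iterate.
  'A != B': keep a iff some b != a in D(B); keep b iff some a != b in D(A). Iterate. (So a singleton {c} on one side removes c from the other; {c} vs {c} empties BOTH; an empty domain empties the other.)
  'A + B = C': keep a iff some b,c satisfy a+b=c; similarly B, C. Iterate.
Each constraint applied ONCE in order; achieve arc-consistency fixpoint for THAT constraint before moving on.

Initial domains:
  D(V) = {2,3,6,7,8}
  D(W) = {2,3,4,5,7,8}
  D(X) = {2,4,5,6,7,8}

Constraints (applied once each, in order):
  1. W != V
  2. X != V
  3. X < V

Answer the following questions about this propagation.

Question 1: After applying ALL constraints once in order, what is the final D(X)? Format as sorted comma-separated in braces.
Constraint 1 (W != V) on D(W)={2,3,4,5,7,8} D(V)={2,3,6,7,8}: no change
Constraint 2 (X != V) on D(X)={2,4,5,6,7,8} D(V)={2,3,6,7,8}: no change
Constraint 3 (X < V) on D(X)={2,4,5,6,7,8} D(V)={2,3,6,7,8}: X {2,4,5,6,7,8}->{2,4,5,6,7}; V {2,3,6,7,8}->{3,6,7,8}
So after all 3 constraints: D(X) = {2,4,5,6,7}

Answer: {2,4,5,6,7}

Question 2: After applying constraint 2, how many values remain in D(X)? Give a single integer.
Constraint 1 (W != V) on D(W)={2,3,4,5,7,8} D(V)={2,3,6,7,8}: no change
Constraint 2 (X != V) on D(X)={2,4,5,6,7,8} D(V)={2,3,6,7,8}: no change
So after constraint 2: D(X)={2,4,5,6,7,8}, size = 6

Answer: 6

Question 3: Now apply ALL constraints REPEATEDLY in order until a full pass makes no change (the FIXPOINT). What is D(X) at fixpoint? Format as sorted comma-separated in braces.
pass 0 (initial): D(X)={2,4,5,6,7,8}
pass 1: V {2,3,6,7,8}->{3,6,7,8}; X {2,4,5,6,7,8}->{2,4,5,6,7}
pass 2: no change
Fixpoint after 2 passes: D(X) = {2,4,5,6,7}

Answer: {2,4,5,6,7}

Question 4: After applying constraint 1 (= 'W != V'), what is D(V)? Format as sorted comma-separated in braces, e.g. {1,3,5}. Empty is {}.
Answer: {2,3,6,7,8}

Derivation:
Constraint 1 (W != V) on D(W)={2,3,4,5,7,8} D(V)={2,3,6,7,8}: no change
So after constraint 1: D(V) = {2,3,6,7,8}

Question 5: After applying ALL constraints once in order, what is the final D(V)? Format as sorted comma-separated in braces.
Constraint 1 (W != V) on D(W)={2,3,4,5,7,8} D(V)={2,3,6,7,8}: no change
Constraint 2 (X != V) on D(X)={2,4,5,6,7,8} D(V)={2,3,6,7,8}: no change
Constraint 3 (X < V) on D(X)={2,4,5,6,7,8} D(V)={2,3,6,7,8}: X {2,4,5,6,7,8}->{2,4,5,6,7}; V {2,3,6,7,8}->{3,6,7,8}
So after all 3 constraints: D(V) = {3,6,7,8}

Answer: {3,6,7,8}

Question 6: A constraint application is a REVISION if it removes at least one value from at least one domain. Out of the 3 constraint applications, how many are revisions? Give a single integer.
Answer: 1

Derivation:
Constraint 1 (W != V) on D(W)={2,3,4,5,7,8} D(V)={2,3,6,7,8}: no change => not a revision
Constraint 2 (X != V) on D(X)={2,4,5,6,7,8} D(V)={2,3,6,7,8}: no change => not a revision
Constraint 3 (X < V) on D(X)={2,4,5,6,7,8} D(V)={2,3,6,7,8}: X {2,4,5,6,7,8}->{2,4,5,6,7}; V {2,3,6,7,8}->{3,6,7,8} => REVISION
Total revisions = 1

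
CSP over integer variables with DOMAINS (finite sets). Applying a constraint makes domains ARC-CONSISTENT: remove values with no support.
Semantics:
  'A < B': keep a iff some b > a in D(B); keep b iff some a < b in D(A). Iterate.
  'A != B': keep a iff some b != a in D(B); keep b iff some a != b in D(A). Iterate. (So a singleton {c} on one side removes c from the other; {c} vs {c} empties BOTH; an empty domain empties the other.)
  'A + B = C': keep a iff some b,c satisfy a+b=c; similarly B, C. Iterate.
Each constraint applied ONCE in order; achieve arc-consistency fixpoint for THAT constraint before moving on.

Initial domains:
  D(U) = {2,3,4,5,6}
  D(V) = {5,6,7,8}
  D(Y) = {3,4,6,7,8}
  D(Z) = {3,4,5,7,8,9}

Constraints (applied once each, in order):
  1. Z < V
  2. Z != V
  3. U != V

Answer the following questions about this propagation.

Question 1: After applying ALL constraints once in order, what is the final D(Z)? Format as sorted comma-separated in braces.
Constraint 1 (Z < V) on D(Z)={3,4,5,7,8,9} D(V)={5,6,7,8}: Z {3,4,5,7,8,9}->{3,4,5,7}
Constraint 2 (Z != V) on D(Z)={3,4,5,7} D(V)={5,6,7,8}: no change
Constraint 3 (U != V) on D(U)={2,3,4,5,6} D(V)={5,6,7,8}: no change
So after all 3 constraints: D(Z) = {3,4,5,7}

Answer: {3,4,5,7}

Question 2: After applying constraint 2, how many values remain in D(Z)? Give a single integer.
Answer: 4

Derivation:
Constraint 1 (Z < V) on D(Z)={3,4,5,7,8,9} D(V)={5,6,7,8}: Z {3,4,5,7,8,9}->{3,4,5,7}
Constraint 2 (Z != V) on D(Z)={3,4,5,7} D(V)={5,6,7,8}: no change
So after constraint 2: D(Z)={3,4,5,7}, size = 4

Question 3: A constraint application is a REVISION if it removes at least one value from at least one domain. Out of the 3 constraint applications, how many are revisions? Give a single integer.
Answer: 1

Derivation:
Constraint 1 (Z < V) on D(Z)={3,4,5,7,8,9} D(V)={5,6,7,8}: Z {3,4,5,7,8,9}->{3,4,5,7} => REVISION
Constraint 2 (Z != V) on D(Z)={3,4,5,7} D(V)={5,6,7,8}: no change => not a revision
Constraint 3 (U != V) on D(U)={2,3,4,5,6} D(V)={5,6,7,8}: no change => not a revision
Total revisions = 1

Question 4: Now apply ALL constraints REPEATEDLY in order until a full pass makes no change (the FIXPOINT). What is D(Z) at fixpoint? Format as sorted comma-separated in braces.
Answer: {3,4,5,7}

Derivation:
pass 0 (initial): D(Z)={3,4,5,7,8,9}
pass 1: Z {3,4,5,7,8,9}->{3,4,5,7}
pass 2: no change
Fixpoint after 2 passes: D(Z) = {3,4,5,7}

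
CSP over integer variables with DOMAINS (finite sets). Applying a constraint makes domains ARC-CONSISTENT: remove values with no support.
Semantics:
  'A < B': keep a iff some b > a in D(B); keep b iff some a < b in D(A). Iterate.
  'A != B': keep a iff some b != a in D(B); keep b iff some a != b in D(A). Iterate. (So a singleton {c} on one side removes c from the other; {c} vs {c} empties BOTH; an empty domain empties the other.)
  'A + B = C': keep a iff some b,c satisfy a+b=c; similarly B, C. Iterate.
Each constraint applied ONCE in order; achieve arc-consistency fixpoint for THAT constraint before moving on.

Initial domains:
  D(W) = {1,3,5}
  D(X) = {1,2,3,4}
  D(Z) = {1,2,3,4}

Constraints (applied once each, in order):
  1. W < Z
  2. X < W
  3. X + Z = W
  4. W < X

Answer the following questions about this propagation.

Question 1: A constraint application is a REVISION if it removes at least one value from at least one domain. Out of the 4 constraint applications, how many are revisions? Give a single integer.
Constraint 1 (W < Z) on D(W)={1,3,5} D(Z)={1,2,3,4}: W {1,3,5}->{1,3}; Z {1,2,3,4}->{2,3,4} => REVISION
Constraint 2 (X < W) on D(X)={1,2,3,4} D(W)={1,3}: X {1,2,3,4}->{1,2}; W {1,3}->{3} => REVISION
Constraint 3 (X + Z = W) on D(X)={1,2} D(Z)={2,3,4} D(W)={3}: X {1,2}->{1}; Z {2,3,4}->{2} => REVISION
Constraint 4 (W < X) on D(W)={3} D(X)={1}: W {3}->{}; X {1}->{} => REVISION
Total revisions = 4

Answer: 4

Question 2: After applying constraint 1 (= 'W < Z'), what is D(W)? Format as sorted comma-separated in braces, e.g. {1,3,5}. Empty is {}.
Constraint 1 (W < Z) on D(W)={1,3,5} D(Z)={1,2,3,4}: W {1,3,5}->{1,3}; Z {1,2,3,4}->{2,3,4}
So after constraint 1: D(W) = {1,3}

Answer: {1,3}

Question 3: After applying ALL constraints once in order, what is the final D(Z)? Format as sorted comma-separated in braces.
Answer: {2}

Derivation:
Constraint 1 (W < Z) on D(W)={1,3,5} D(Z)={1,2,3,4}: W {1,3,5}->{1,3}; Z {1,2,3,4}->{2,3,4}
Constraint 2 (X < W) on D(X)={1,2,3,4} D(W)={1,3}: X {1,2,3,4}->{1,2}; W {1,3}->{3}
Constraint 3 (X + Z = W) on D(X)={1,2} D(Z)={2,3,4} D(W)={3}: X {1,2}->{1}; Z {2,3,4}->{2}
Constraint 4 (W < X) on D(W)={3} D(X)={1}: W {3}->{}; X {1}->{}
So after all 4 constraints: D(Z) = {2}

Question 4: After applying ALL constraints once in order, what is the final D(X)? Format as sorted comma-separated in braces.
Answer: {}

Derivation:
Constraint 1 (W < Z) on D(W)={1,3,5} D(Z)={1,2,3,4}: W {1,3,5}->{1,3}; Z {1,2,3,4}->{2,3,4}
Constraint 2 (X < W) on D(X)={1,2,3,4} D(W)={1,3}: X {1,2,3,4}->{1,2}; W {1,3}->{3}
Constraint 3 (X + Z = W) on D(X)={1,2} D(Z)={2,3,4} D(W)={3}: X {1,2}->{1}; Z {2,3,4}->{2}
Constraint 4 (W < X) on D(W)={3} D(X)={1}: W {3}->{}; X {1}->{}
So after all 4 constraints: D(X) = {}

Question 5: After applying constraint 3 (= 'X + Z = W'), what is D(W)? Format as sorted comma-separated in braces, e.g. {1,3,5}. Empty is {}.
Constraint 1 (W < Z) on D(W)={1,3,5} D(Z)={1,2,3,4}: W {1,3,5}->{1,3}; Z {1,2,3,4}->{2,3,4}
Constraint 2 (X < W) on D(X)={1,2,3,4} D(W)={1,3}: X {1,2,3,4}->{1,2}; W {1,3}->{3}
Constraint 3 (X + Z = W) on D(X)={1,2} D(Z)={2,3,4} D(W)={3}: X {1,2}->{1}; Z {2,3,4}->{2}
So after constraint 3: D(W) = {3}

Answer: {3}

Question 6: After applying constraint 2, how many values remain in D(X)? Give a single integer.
Constraint 1 (W < Z) on D(W)={1,3,5} D(Z)={1,2,3,4}: W {1,3,5}->{1,3}; Z {1,2,3,4}->{2,3,4}
Constraint 2 (X < W) on D(X)={1,2,3,4} D(W)={1,3}: X {1,2,3,4}->{1,2}; W {1,3}->{3}
So after constraint 2: D(X)={1,2}, size = 2

Answer: 2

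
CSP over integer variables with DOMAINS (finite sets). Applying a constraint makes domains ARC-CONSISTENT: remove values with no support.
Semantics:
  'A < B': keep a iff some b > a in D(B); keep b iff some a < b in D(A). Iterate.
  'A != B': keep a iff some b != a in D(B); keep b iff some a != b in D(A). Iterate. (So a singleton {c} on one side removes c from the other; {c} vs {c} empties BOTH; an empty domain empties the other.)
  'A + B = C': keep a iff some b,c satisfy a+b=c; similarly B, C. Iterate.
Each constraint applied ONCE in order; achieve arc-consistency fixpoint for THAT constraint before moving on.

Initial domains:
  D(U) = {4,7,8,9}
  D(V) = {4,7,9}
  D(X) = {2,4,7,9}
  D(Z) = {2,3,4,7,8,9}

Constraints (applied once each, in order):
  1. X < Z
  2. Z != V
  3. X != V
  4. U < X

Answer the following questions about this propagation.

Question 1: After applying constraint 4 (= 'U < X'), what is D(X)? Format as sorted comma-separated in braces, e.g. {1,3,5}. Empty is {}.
Answer: {7}

Derivation:
Constraint 1 (X < Z) on D(X)={2,4,7,9} D(Z)={2,3,4,7,8,9}: X {2,4,7,9}->{2,4,7}; Z {2,3,4,7,8,9}->{3,4,7,8,9}
Constraint 2 (Z != V) on D(Z)={3,4,7,8,9} D(V)={4,7,9}: no change
Constraint 3 (X != V) on D(X)={2,4,7} D(V)={4,7,9}: no change
Constraint 4 (U < X) on D(U)={4,7,8,9} D(X)={2,4,7}: U {4,7,8,9}->{4}; X {2,4,7}->{7}
So after constraint 4: D(X) = {7}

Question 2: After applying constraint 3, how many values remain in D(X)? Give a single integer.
Answer: 3

Derivation:
Constraint 1 (X < Z) on D(X)={2,4,7,9} D(Z)={2,3,4,7,8,9}: X {2,4,7,9}->{2,4,7}; Z {2,3,4,7,8,9}->{3,4,7,8,9}
Constraint 2 (Z != V) on D(Z)={3,4,7,8,9} D(V)={4,7,9}: no change
Constraint 3 (X != V) on D(X)={2,4,7} D(V)={4,7,9}: no change
So after constraint 3: D(X)={2,4,7}, size = 3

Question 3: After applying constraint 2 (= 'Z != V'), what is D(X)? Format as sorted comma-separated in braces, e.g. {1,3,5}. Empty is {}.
Answer: {2,4,7}

Derivation:
Constraint 1 (X < Z) on D(X)={2,4,7,9} D(Z)={2,3,4,7,8,9}: X {2,4,7,9}->{2,4,7}; Z {2,3,4,7,8,9}->{3,4,7,8,9}
Constraint 2 (Z != V) on D(Z)={3,4,7,8,9} D(V)={4,7,9}: no change
So after constraint 2: D(X) = {2,4,7}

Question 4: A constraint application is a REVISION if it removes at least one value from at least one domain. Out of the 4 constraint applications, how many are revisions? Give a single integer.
Constraint 1 (X < Z) on D(X)={2,4,7,9} D(Z)={2,3,4,7,8,9}: X {2,4,7,9}->{2,4,7}; Z {2,3,4,7,8,9}->{3,4,7,8,9} => REVISION
Constraint 2 (Z != V) on D(Z)={3,4,7,8,9} D(V)={4,7,9}: no change => not a revision
Constraint 3 (X != V) on D(X)={2,4,7} D(V)={4,7,9}: no change => not a revision
Constraint 4 (U < X) on D(U)={4,7,8,9} D(X)={2,4,7}: U {4,7,8,9}->{4}; X {2,4,7}->{7} => REVISION
Total revisions = 2

Answer: 2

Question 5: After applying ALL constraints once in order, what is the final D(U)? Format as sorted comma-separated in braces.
Constraint 1 (X < Z) on D(X)={2,4,7,9} D(Z)={2,3,4,7,8,9}: X {2,4,7,9}->{2,4,7}; Z {2,3,4,7,8,9}->{3,4,7,8,9}
Constraint 2 (Z != V) on D(Z)={3,4,7,8,9} D(V)={4,7,9}: no change
Constraint 3 (X != V) on D(X)={2,4,7} D(V)={4,7,9}: no change
Constraint 4 (U < X) on D(U)={4,7,8,9} D(X)={2,4,7}: U {4,7,8,9}->{4}; X {2,4,7}->{7}
So after all 4 constraints: D(U) = {4}

Answer: {4}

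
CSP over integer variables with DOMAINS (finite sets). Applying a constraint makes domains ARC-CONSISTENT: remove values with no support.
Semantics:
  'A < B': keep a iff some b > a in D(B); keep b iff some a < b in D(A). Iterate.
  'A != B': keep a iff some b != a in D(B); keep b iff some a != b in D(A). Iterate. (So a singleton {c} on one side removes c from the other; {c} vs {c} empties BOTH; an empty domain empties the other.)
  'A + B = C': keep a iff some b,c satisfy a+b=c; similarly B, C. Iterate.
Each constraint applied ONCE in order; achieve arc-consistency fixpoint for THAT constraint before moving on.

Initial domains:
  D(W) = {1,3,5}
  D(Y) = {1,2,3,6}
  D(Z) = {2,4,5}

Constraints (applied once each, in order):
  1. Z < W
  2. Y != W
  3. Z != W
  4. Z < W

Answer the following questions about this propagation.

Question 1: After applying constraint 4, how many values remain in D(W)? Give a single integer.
Constraint 1 (Z < W) on D(Z)={2,4,5} D(W)={1,3,5}: Z {2,4,5}->{2,4}; W {1,3,5}->{3,5}
Constraint 2 (Y != W) on D(Y)={1,2,3,6} D(W)={3,5}: no change
Constraint 3 (Z != W) on D(Z)={2,4} D(W)={3,5}: no change
Constraint 4 (Z < W) on D(Z)={2,4} D(W)={3,5}: no change
So after constraint 4: D(W)={3,5}, size = 2

Answer: 2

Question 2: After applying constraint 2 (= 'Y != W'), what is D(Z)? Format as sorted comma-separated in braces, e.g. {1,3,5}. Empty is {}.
Answer: {2,4}

Derivation:
Constraint 1 (Z < W) on D(Z)={2,4,5} D(W)={1,3,5}: Z {2,4,5}->{2,4}; W {1,3,5}->{3,5}
Constraint 2 (Y != W) on D(Y)={1,2,3,6} D(W)={3,5}: no change
So after constraint 2: D(Z) = {2,4}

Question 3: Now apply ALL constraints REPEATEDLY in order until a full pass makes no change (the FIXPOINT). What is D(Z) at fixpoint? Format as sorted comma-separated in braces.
Answer: {2,4}

Derivation:
pass 0 (initial): D(Z)={2,4,5}
pass 1: W {1,3,5}->{3,5}; Z {2,4,5}->{2,4}
pass 2: no change
Fixpoint after 2 passes: D(Z) = {2,4}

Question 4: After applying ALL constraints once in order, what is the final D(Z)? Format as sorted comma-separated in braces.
Answer: {2,4}

Derivation:
Constraint 1 (Z < W) on D(Z)={2,4,5} D(W)={1,3,5}: Z {2,4,5}->{2,4}; W {1,3,5}->{3,5}
Constraint 2 (Y != W) on D(Y)={1,2,3,6} D(W)={3,5}: no change
Constraint 3 (Z != W) on D(Z)={2,4} D(W)={3,5}: no change
Constraint 4 (Z < W) on D(Z)={2,4} D(W)={3,5}: no change
So after all 4 constraints: D(Z) = {2,4}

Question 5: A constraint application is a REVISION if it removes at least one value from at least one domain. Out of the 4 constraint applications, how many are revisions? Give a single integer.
Constraint 1 (Z < W) on D(Z)={2,4,5} D(W)={1,3,5}: Z {2,4,5}->{2,4}; W {1,3,5}->{3,5} => REVISION
Constraint 2 (Y != W) on D(Y)={1,2,3,6} D(W)={3,5}: no change => not a revision
Constraint 3 (Z != W) on D(Z)={2,4} D(W)={3,5}: no change => not a revision
Constraint 4 (Z < W) on D(Z)={2,4} D(W)={3,5}: no change => not a revision
Total revisions = 1

Answer: 1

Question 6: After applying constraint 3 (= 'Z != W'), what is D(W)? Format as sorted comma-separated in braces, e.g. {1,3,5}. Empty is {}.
Answer: {3,5}

Derivation:
Constraint 1 (Z < W) on D(Z)={2,4,5} D(W)={1,3,5}: Z {2,4,5}->{2,4}; W {1,3,5}->{3,5}
Constraint 2 (Y != W) on D(Y)={1,2,3,6} D(W)={3,5}: no change
Constraint 3 (Z != W) on D(Z)={2,4} D(W)={3,5}: no change
So after constraint 3: D(W) = {3,5}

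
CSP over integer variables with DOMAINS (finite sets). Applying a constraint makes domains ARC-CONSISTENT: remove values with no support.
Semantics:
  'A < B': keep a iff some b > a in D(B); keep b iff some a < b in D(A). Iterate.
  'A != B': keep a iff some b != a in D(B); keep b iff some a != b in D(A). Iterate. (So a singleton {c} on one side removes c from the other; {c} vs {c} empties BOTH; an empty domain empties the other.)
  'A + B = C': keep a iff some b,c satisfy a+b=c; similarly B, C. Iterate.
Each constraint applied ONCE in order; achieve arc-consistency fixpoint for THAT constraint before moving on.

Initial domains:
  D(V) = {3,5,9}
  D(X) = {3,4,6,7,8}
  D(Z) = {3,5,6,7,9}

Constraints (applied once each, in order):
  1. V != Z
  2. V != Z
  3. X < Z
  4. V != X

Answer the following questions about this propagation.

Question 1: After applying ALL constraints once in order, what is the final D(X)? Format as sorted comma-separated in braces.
Constraint 1 (V != Z) on D(V)={3,5,9} D(Z)={3,5,6,7,9}: no change
Constraint 2 (V != Z) on D(V)={3,5,9} D(Z)={3,5,6,7,9}: no change
Constraint 3 (X < Z) on D(X)={3,4,6,7,8} D(Z)={3,5,6,7,9}: Z {3,5,6,7,9}->{5,6,7,9}
Constraint 4 (V != X) on D(V)={3,5,9} D(X)={3,4,6,7,8}: no change
So after all 4 constraints: D(X) = {3,4,6,7,8}

Answer: {3,4,6,7,8}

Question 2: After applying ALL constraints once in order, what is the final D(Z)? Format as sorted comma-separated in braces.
Constraint 1 (V != Z) on D(V)={3,5,9} D(Z)={3,5,6,7,9}: no change
Constraint 2 (V != Z) on D(V)={3,5,9} D(Z)={3,5,6,7,9}: no change
Constraint 3 (X < Z) on D(X)={3,4,6,7,8} D(Z)={3,5,6,7,9}: Z {3,5,6,7,9}->{5,6,7,9}
Constraint 4 (V != X) on D(V)={3,5,9} D(X)={3,4,6,7,8}: no change
So after all 4 constraints: D(Z) = {5,6,7,9}

Answer: {5,6,7,9}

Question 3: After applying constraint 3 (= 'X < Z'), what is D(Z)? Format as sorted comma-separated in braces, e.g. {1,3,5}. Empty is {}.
Constraint 1 (V != Z) on D(V)={3,5,9} D(Z)={3,5,6,7,9}: no change
Constraint 2 (V != Z) on D(V)={3,5,9} D(Z)={3,5,6,7,9}: no change
Constraint 3 (X < Z) on D(X)={3,4,6,7,8} D(Z)={3,5,6,7,9}: Z {3,5,6,7,9}->{5,6,7,9}
So after constraint 3: D(Z) = {5,6,7,9}

Answer: {5,6,7,9}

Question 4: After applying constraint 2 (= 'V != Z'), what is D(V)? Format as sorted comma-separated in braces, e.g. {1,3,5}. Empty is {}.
Answer: {3,5,9}

Derivation:
Constraint 1 (V != Z) on D(V)={3,5,9} D(Z)={3,5,6,7,9}: no change
Constraint 2 (V != Z) on D(V)={3,5,9} D(Z)={3,5,6,7,9}: no change
So after constraint 2: D(V) = {3,5,9}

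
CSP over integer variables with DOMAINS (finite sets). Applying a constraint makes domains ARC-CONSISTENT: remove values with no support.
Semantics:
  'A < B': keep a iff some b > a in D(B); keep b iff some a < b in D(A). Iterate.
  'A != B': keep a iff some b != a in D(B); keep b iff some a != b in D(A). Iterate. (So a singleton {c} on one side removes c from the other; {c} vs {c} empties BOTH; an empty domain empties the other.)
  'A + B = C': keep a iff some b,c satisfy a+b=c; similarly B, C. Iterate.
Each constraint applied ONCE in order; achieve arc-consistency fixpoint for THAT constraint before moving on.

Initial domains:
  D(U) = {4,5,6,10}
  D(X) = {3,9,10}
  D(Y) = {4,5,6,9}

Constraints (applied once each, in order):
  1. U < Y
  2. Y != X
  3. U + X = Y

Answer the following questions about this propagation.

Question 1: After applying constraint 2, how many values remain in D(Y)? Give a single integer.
Constraint 1 (U < Y) on D(U)={4,5,6,10} D(Y)={4,5,6,9}: U {4,5,6,10}->{4,5,6}; Y {4,5,6,9}->{5,6,9}
Constraint 2 (Y != X) on D(Y)={5,6,9} D(X)={3,9,10}: no change
So after constraint 2: D(Y)={5,6,9}, size = 3

Answer: 3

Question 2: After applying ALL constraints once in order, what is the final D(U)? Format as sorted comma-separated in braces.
Constraint 1 (U < Y) on D(U)={4,5,6,10} D(Y)={4,5,6,9}: U {4,5,6,10}->{4,5,6}; Y {4,5,6,9}->{5,6,9}
Constraint 2 (Y != X) on D(Y)={5,6,9} D(X)={3,9,10}: no change
Constraint 3 (U + X = Y) on D(U)={4,5,6} D(X)={3,9,10} D(Y)={5,6,9}: U {4,5,6}->{6}; X {3,9,10}->{3}; Y {5,6,9}->{9}
So after all 3 constraints: D(U) = {6}

Answer: {6}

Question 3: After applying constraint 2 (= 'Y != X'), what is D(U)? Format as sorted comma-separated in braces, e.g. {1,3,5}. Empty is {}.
Answer: {4,5,6}

Derivation:
Constraint 1 (U < Y) on D(U)={4,5,6,10} D(Y)={4,5,6,9}: U {4,5,6,10}->{4,5,6}; Y {4,5,6,9}->{5,6,9}
Constraint 2 (Y != X) on D(Y)={5,6,9} D(X)={3,9,10}: no change
So after constraint 2: D(U) = {4,5,6}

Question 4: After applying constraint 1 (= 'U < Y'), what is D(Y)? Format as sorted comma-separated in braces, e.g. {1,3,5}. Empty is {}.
Answer: {5,6,9}

Derivation:
Constraint 1 (U < Y) on D(U)={4,5,6,10} D(Y)={4,5,6,9}: U {4,5,6,10}->{4,5,6}; Y {4,5,6,9}->{5,6,9}
So after constraint 1: D(Y) = {5,6,9}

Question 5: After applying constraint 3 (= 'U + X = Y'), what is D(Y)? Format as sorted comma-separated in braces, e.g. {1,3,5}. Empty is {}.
Answer: {9}

Derivation:
Constraint 1 (U < Y) on D(U)={4,5,6,10} D(Y)={4,5,6,9}: U {4,5,6,10}->{4,5,6}; Y {4,5,6,9}->{5,6,9}
Constraint 2 (Y != X) on D(Y)={5,6,9} D(X)={3,9,10}: no change
Constraint 3 (U + X = Y) on D(U)={4,5,6} D(X)={3,9,10} D(Y)={5,6,9}: U {4,5,6}->{6}; X {3,9,10}->{3}; Y {5,6,9}->{9}
So after constraint 3: D(Y) = {9}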